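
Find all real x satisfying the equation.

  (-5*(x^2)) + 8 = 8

Step 1. [(-5*(x^2)) + 8 = 8] peel the +8: subtract 8 from each side. So sub: -5*(x^2) = 0.
Step 2. [-5*(x^2) = 0] LHS = -5·(…); ÷-5 both sides ⇒ div: x^2 = 0.
Step 3. [x^2 = 0] LHS squared, RHS 0 ≥ 0: apply √ (±). So sqrt: x = 0.

Answer: x ∈ {0}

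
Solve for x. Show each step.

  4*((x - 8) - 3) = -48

Step 1. [4*((x - 8) - 3) = -48] 4·(inner) — divide through by 4. So div: (x - 8) - 3 = -12.
Step 2. [(x - 8) - 3 = -12] -3 is outermost — add 3 both sides. So sub: x - 8 = -9.
Step 3. [x - 8 = -9] 8 comes off first (add 8). So sub: x = -1.

Answer: x ∈ {-1}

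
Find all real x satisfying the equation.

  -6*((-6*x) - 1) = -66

Step 1. [-6*((-6*x) - 1) = -66] -6·(inner) — divide through by -6. So div: (-6*x) - 1 = 11.
Step 2. [(-6*x) - 1 = 11] -1 is outermost — add 1 both sides. So sub: -6*x = 12.
Step 3. [-6*x = 12] LHS = -6·(…); ÷-6 both sides. So div: x = -2.

Answer: x ∈ {-2}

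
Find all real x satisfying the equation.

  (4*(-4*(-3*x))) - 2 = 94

Step 1. [(4*(-4*(-3*x))) - 2 = 94] peel the -2: add 2 from each side. So sub: 4*(-4*(-3*x)) = 96.
Step 2. [4*(-4*(-3*x)) = 96] 4·(inner) — divide through by 4 ⇒ div: -4*(-3*x) = 24.
Step 3. [-4*(-3*x) = 24] leading coefficient -4: divide by -4. So div: -3*x = -6.
Step 4. [-3*x = -6] -3·(inner) — divide through by -3, so div: x = 2.

Answer: x ∈ {2}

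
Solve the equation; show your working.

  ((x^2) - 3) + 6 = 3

Step 1. [((x^2) - 3) + 6 = 3] the outer +6 inverts by subtracting 6 ⇒ sub: (x^2) - 3 = -3.
Step 2. [(x^2) - 3 = -3] 3 comes off first (add 3) ⇒ sub: x^2 = 0.
Step 3. [x^2 = 0] LHS squared, RHS 0 ≥ 0: apply √ (±). So sqrt: x = 0.

Answer: x ∈ {0}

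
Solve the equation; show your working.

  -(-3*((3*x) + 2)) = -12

Step 1. [-(-3*((3*x) + 2)) = -12] flip signs both sides ⇒ neg: -3*((3*x) + 2) = 12.
Step 2. [-3*((3*x) + 2) = 12] LHS = -3·(…); ÷-3 both sides. So div: (3*x) + 2 = -4.
Step 3. [(3*x) + 2 = -4] +2 is outermost — subtract 2 both sides. So sub: 3*x = -6.
Step 4. [3*x = -6] leading coefficient 3: divide by 3, so div: x = -2.

Answer: x ∈ {-2}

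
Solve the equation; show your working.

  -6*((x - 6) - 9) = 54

Step 1. [-6*((x - 6) - 9) = 54] -6 out front; divide by -6 ⇒ div: (x - 6) - 9 = -9.
Step 2. [(x - 6) - 9 = -9] add 9: x sits inside (… - 9) ⇒ sub: x - 6 = 0.
Step 3. [x - 6 = 0] peel the -6: add 6 from each side, so sub: x = 6.

Answer: x ∈ {6}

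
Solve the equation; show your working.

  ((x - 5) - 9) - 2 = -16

Step 1. [((x - 5) - 9) - 2 = -16] -2 is outermost — add 2 both sides. So sub: (x - 5) - 9 = -14.
Step 2. [(x - 5) - 9 = -14] peel the -9: add 9 from each side. So sub: x - 5 = -5.
Step 3. [x - 5 = -5] 5 comes off first (add 5) ⇒ sub: x = 0.

Answer: x ∈ {0}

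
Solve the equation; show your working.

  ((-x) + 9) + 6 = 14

Step 1. [((-x) + 9) + 6 = 14] the outer +6 inverts by subtracting 6, so sub: (-x) + 9 = 8.
Step 2. [(-x) + 9 = 8] 9 comes off first (subtract 9). So sub: -x = -1.
Step 3. [-x = -1] flip signs both sides ⇒ neg: x = 1.

Answer: x ∈ {1}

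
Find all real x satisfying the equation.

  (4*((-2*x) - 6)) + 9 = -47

Step 1. [(4*((-2*x) - 6)) + 9 = -47] subtract 9: x sits inside (… + 9) ⇒ sub: 4*((-2*x) - 6) = -56.
Step 2. [4*((-2*x) - 6) = -56] leading coefficient 4: divide by 4 ⇒ div: (-2*x) - 6 = -14.
Step 3. [(-2*x) - 6 = -14] -2 divides every term; factor it out, so factor: x + 3 = 7.
Step 4. [x + 3 = 7] +3 is outermost — subtract 3 both sides. So sub: x = 4.

Answer: x ∈ {4}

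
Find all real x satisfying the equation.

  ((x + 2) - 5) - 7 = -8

Step 1. [((x + 2) - 5) - 7 = -8] add 7: x sits inside (… - 7), so sub: (x + 2) - 5 = -1.
Step 2. [(x + 2) - 5 = -1] -5 is outermost — add 5 both sides ⇒ sub: x + 2 = 4.
Step 3. [x + 2 = 4] +2 is outermost — subtract 2 both sides, so sub: x = 2.

Answer: x ∈ {2}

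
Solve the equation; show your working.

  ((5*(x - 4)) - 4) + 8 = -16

Step 1. [((5*(x - 4)) - 4) + 8 = -16] +8 is outermost — subtract 8 both sides. So sub: (5*(x - 4)) - 4 = -24.
Step 2. [(5*(x - 4)) - 4 = -24] 4 comes off first (add 4), so sub: 5*(x - 4) = -20.
Step 3. [5*(x - 4) = -20] leading coefficient 5: divide by 5. So div: x - 4 = -4.
Step 4. [x - 4 = -4] -4 is outermost — add 4 both sides, so sub: x = 0.

Answer: x ∈ {0}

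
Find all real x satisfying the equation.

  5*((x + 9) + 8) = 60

Step 1. [5*((x + 9) + 8) = 60] 5 out front; divide by 5, so div: (x + 9) + 8 = 12.
Step 2. [(x + 9) + 8 = 12] 8 comes off first (subtract 8), so sub: x + 9 = 4.
Step 3. [x + 9 = 4] subtract 9: x sits inside (… + 9) ⇒ sub: x = -5.

Answer: x ∈ {-5}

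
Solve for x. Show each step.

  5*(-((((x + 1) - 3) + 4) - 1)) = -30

Step 1. [5*(-((((x + 1) - 3) + 4) - 1)) = -30] divide by the outer 5, so div: -((((x + 1) - 3) + 4) - 1) = -6.
Step 2. [-((((x + 1) - 3) + 4) - 1) = -6] flip signs both sides, so neg: (((x + 1) - 3) + 4) - 1 = 6.
Step 3. [(((x + 1) - 3) + 4) - 1 = 6] add 1: x sits inside (… - 1) ⇒ sub: ((x + 1) - 3) + 4 = 7.
Step 4. [((x + 1) - 3) + 4 = 7] peel the +4: subtract 4 from each side, so sub: (x + 1) - 3 = 3.
Step 5. [(x + 1) - 3 = 3] peel the -3: add 3 from each side. So sub: x + 1 = 6.
Step 6. [x + 1 = 6] the outer +1 inverts by subtracting 1 ⇒ sub: x = 5.

Answer: x ∈ {5}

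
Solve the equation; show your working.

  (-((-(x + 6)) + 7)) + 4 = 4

Step 1. [(-((-(x + 6)) + 7)) + 4 = 4] 4 comes off first (subtract 4), so sub: -((-(x + 6)) + 7) = 0.
Step 2. [-((-(x + 6)) + 7) = 0] flip signs both sides ⇒ neg: (-(x + 6)) + 7 = 0.
Step 3. [(-(x + 6)) + 7 = 0] subtract 7: x sits inside (… + 7) ⇒ sub: -(x + 6) = -7.
Step 4. [-(x + 6) = -7] LHS negated; negate both sides, so neg: x + 6 = 7.
Step 5. [x + 6 = 7] peel the +6: subtract 6 from each side ⇒ sub: x = 1.

Answer: x ∈ {1}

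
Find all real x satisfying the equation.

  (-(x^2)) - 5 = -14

Step 1. [(-(x^2)) - 5 = -14] add 5: x sits inside (… - 5), so sub: -(x^2) = -9.
Step 2. [-(x^2) = -9] flip signs both sides, so neg: x^2 = 9.
Step 3. [x^2 = 9] LHS squared, RHS 9 ≥ 0: apply √ (±) ⇒ sqrt: x = 3 or -3.

Answer: x ∈ {-3, 3}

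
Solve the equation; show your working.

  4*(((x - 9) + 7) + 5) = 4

Step 1. [4*(((x - 9) + 7) + 5) = 4] 4·(inner) — divide through by 4, so div: ((x - 9) + 7) + 5 = 1.
Step 2. [((x - 9) + 7) + 5 = 1] the outer +5 inverts by subtracting 5, so sub: (x - 9) + 7 = -4.
Step 3. [(x - 9) + 7 = -4] +7 is outermost — subtract 7 both sides. So sub: x - 9 = -11.
Step 4. [x - 9 = -11] add 9: x sits inside (… - 9), so sub: x = -2.

Answer: x ∈ {-2}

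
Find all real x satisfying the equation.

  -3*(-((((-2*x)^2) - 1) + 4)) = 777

Step 1. [-3*(-((((-2*x)^2) - 1) + 4)) = 777] divide by the outer -3, so div: -((((-2*x)^2) - 1) + 4) = -259.
Step 2. [-((((-2*x)^2) - 1) + 4) = -259] LHS negated; negate both sides ⇒ neg: (((-2*x)^2) - 1) + 4 = 259.
Step 3. [(((-2*x)^2) - 1) + 4 = 259] peel the +4: subtract 4 from each side. So sub: ((-2*x)^2) - 1 = 255.
Step 4. [((-2*x)^2) - 1 = 255] -1 is outermost — add 1 both sides, so sub: (-2*x)^2 = 256.
Step 5. [(-2*x)^2 = 256] √ both sides: 256 ≥ 0 gives two branches. So sqrt: -2*x = 16 or -16.
Step 6. [-2*x = 16 or -16] divide by the outer -2, so div: x = -8 or 8.

Answer: x ∈ {-8, 8}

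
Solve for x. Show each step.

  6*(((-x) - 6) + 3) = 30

Step 1. [6*(((-x) - 6) + 3) = 30] 6·(inner) — divide through by 6. So div: ((-x) - 6) + 3 = 5.
Step 2. [((-x) - 6) + 3 = 5] peel the +3: subtract 3 from each side, so sub: (-x) - 6 = 2.
Step 3. [(-x) - 6 = 2] -6 is outermost — add 6 both sides. So sub: -x = 8.
Step 4. [-x = 8] leading − — multiply by −1, so neg: x = -8.

Answer: x ∈ {-8}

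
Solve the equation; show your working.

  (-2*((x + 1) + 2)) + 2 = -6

Step 1. [(-2*((x + 1) + 2)) + 2 = -6] 2 comes off first (subtract 2) ⇒ sub: -2*((x + 1) + 2) = -8.
Step 2. [-2*((x + 1) + 2) = -8] leading coefficient -2: divide by -2. So div: (x + 1) + 2 = 4.
Step 3. [(x + 1) + 2 = 4] peel the +2: subtract 2 from each side. So sub: x + 1 = 2.
Step 4. [x + 1 = 2] subtract 1: x sits inside (… + 1). So sub: x = 1.

Answer: x ∈ {1}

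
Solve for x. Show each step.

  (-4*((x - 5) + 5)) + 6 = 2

Step 1. [(-4*((x - 5) + 5)) + 6 = 2] subtract 6: x sits inside (… + 6), so sub: -4*((x - 5) + 5) = -4.
Step 2. [-4*((x - 5) + 5) = -4] -4 out front; divide by -4, so div: (x - 5) + 5 = 1.
Step 3. [(x - 5) + 5 = 1] the outer +5 inverts by subtracting 5. So sub: x - 5 = -4.
Step 4. [x - 5 = -4] peel the -5: add 5 from each side. So sub: x = 1.

Answer: x ∈ {1}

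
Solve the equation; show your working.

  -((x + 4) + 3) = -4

Step 1. [-((x + 4) + 3) = -4] flip signs both sides. So neg: (x + 4) + 3 = 4.
Step 2. [(x + 4) + 3 = 4] +3 is outermost — subtract 3 both sides. So sub: x + 4 = 1.
Step 3. [x + 4 = 1] subtract 4: x sits inside (… + 4). So sub: x = -3.

Answer: x ∈ {-3}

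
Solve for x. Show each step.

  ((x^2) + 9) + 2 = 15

Step 1. [((x^2) + 9) + 2 = 15] 2 comes off first (subtract 2), so sub: (x^2) + 9 = 13.
Step 2. [(x^2) + 9 = 13] peel the +9: subtract 9 from each side. So sub: x^2 = 4.
Step 3. [x^2 = 4] √ both sides: 4 ≥ 0 gives two branches ⇒ sqrt: x = 2 or -2.

Answer: x ∈ {-2, 2}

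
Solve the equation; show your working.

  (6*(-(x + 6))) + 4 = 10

Step 1. [(6*(-(x + 6))) + 4 = 10] the outer +4 inverts by subtracting 4. So sub: 6*(-(x + 6)) = 6.
Step 2. [6*(-(x + 6)) = 6] LHS = 6·(…); ÷6 both sides, so div: -(x + 6) = 1.
Step 3. [-(x + 6) = 1] LHS negated; negate both sides, so neg: x + 6 = -1.
Step 4. [x + 6 = -1] subtract 6: x sits inside (… + 6). So sub: x = -7.

Answer: x ∈ {-7}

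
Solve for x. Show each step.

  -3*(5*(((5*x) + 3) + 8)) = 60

Step 1. [-3*(5*(((5*x) + 3) + 8)) = 60] -3·(inner) — divide through by -3. So div: 5*(((5*x) + 3) + 8) = -20.
Step 2. [5*(((5*x) + 3) + 8) = -20] divide by the outer 5. So div: ((5*x) + 3) + 8 = -4.
Step 3. [((5*x) + 3) + 8 = -4] subtract 8: x sits inside (… + 8) ⇒ sub: (5*x) + 3 = -12.
Step 4. [(5*x) + 3 = -12] the outer +3 inverts by subtracting 3. So sub: 5*x = -15.
Step 5. [5*x = -15] 5·(inner) — divide through by 5, so div: x = -3.

Answer: x ∈ {-3}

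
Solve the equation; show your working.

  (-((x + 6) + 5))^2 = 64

Step 1. [(-((x + 6) + 5))^2 = 64] √ both sides: 64 ≥ 0 gives two branches, so sqrt: -((x + 6) + 5) = 8 or -8.
Step 2. [-((x + 6) + 5) = 8 or -8] LHS negated; negate both sides ⇒ neg: (x + 6) + 5 = -8 or 8.
Step 3. [(x + 6) + 5 = -8 or 8] +5 is outermost — subtract 5 both sides, so sub: x + 6 = -13 or 3.
Step 4. [x + 6 = -13 or 3] 6 comes off first (subtract 6) ⇒ sub: x = -19 or -3.

Answer: x ∈ {-19, -3}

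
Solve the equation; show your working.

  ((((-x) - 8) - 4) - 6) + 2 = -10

Step 1. [((((-x) - 8) - 4) - 6) + 2 = -10] 2 comes off first (subtract 2) ⇒ sub: (((-x) - 8) - 4) - 6 = -12.
Step 2. [(((-x) - 8) - 4) - 6 = -12] the outer -6 inverts by adding 6, so sub: ((-x) - 8) - 4 = -6.
Step 3. [((-x) - 8) - 4 = -6] the outer -4 inverts by adding 4, so sub: (-x) - 8 = -2.
Step 4. [(-x) - 8 = -2] add 8: x sits inside (… - 8) ⇒ sub: -x = 6.
Step 5. [-x = 6] LHS negated; negate both sides. So neg: x = -6.

Answer: x ∈ {-6}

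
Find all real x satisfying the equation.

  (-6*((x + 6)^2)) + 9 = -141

Step 1. [(-6*((x + 6)^2)) + 9 = -141] the outer +9 inverts by subtracting 9. So sub: -6*((x + 6)^2) = -150.
Step 2. [-6*((x + 6)^2) = -150] leading coefficient -6: divide by -6 ⇒ div: (x + 6)^2 = 25.
Step 3. [(x + 6)^2 = 25] √ both sides: 25 ≥ 0 gives two branches, so sqrt: x + 6 = 5 or -5.
Step 4. [x + 6 = 5 or -5] 6 comes off first (subtract 6) ⇒ sub: x = -1 or -11.

Answer: x ∈ {-11, -1}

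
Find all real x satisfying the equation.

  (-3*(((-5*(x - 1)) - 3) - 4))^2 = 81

Step 1. [(-3*(((-5*(x - 1)) - 3) - 4))^2 = 81] 81 ≥ 0, LHS is (·)² — take ±√ ⇒ sqrt: -3*(((-5*(x - 1)) - 3) - 4) = 9 or -9.
Step 2. [-3*(((-5*(x - 1)) - 3) - 4) = 9 or -9] leading coefficient -3: divide by -3, so div: ((-5*(x - 1)) - 3) - 4 = -3 or 3.
Step 3. [((-5*(x - 1)) - 3) - 4 = -3 or 3] 4 comes off first (add 4) ⇒ sub: (-5*(x - 1)) - 3 = 1 or 7.
Step 4. [(-5*(x - 1)) - 3 = 1 or 7] peel the -3: add 3 from each side. So sub: -5*(x - 1) = 4 or 10.
Step 5. [-5*(x - 1) = 4 or 10] LHS = -5·(…); ÷-5 both sides, so div: x - 1 = -4/5 or -2.
Step 6. [x - 1 = -4/5 or -2] -1 is outermost — add 1 both sides ⇒ sub: x = 1/5 or -1.

Answer: x ∈ {-1, 1/5}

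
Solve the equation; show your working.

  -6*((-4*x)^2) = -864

Step 1. [-6*((-4*x)^2) = -864] leading coefficient -6: divide by -6. So div: (-4*x)^2 = 144.
Step 2. [(-4*x)^2 = 144] LHS squared, RHS 144 ≥ 0: apply √ (±). So sqrt: -4*x = 12 or -12.
Step 3. [-4*x = 12 or -12] -4 out front; divide by -4 ⇒ div: x = -3 or 3.

Answer: x ∈ {-3, 3}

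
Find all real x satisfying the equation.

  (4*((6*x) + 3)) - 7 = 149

Step 1. [(4*((6*x) + 3)) - 7 = 149] peel the -7: add 7 from each side. So sub: 4*((6*x) + 3) = 156.
Step 2. [4*((6*x) + 3) = 156] 4·(inner) — divide through by 4. So div: (6*x) + 3 = 39.
Step 3. [(6*x) + 3 = 39] subtract 3: x sits inside (… + 3), so sub: 6*x = 36.
Step 4. [6*x = 36] leading coefficient 6: divide by 6, so div: x = 6.

Answer: x ∈ {6}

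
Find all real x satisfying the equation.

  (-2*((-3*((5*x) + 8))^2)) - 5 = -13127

Step 1. [(-2*((-3*((5*x) + 8))^2)) - 5 = -13127] 5 comes off first (add 5). So sub: -2*((-3*((5*x) + 8))^2) = -13122.
Step 2. [-2*((-3*((5*x) + 8))^2) = -13122] -2 out front; divide by -2, so div: (-3*((5*x) + 8))^2 = 6561.
Step 3. [(-3*((5*x) + 8))^2 = 6561] √ both sides: 6561 ≥ 0 gives two branches, so sqrt: -3*((5*x) + 8) = 81 or -81.
Step 4. [-3*((5*x) + 8) = 81 or -81] -3·(inner) — divide through by -3, so div: (5*x) + 8 = -27 or 27.
Step 5. [(5*x) + 8 = -27 or 27] +8 is outermost — subtract 8 both sides, so sub: 5*x = -35 or 19.
Step 6. [5*x = -35 or 19] LHS = 5·(…); ÷5 both sides. So div: x = -7 or 19/5.

Answer: x ∈ {-7, 19/5}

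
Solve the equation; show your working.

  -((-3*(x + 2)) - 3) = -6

Step 1. [-((-3*(x + 2)) - 3) = -6] LHS negated; negate both sides ⇒ neg: (-3*(x + 2)) - 3 = 6.
Step 2. [(-3*(x + 2)) - 3 = 6] -3 divides every term; factor it out. So factor: (x + 2) + 1 = -2.
Step 3. [(x + 2) + 1 = -2] the outer +1 inverts by subtracting 1 ⇒ sub: x + 2 = -3.
Step 4. [x + 2 = -3] 2 comes off first (subtract 2). So sub: x = -5.

Answer: x ∈ {-5}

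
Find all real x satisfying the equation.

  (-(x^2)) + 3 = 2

Step 1. [(-(x^2)) + 3 = 2] subtract 3: x sits inside (… + 3). So sub: -(x^2) = -1.
Step 2. [-(x^2) = -1] leading − — multiply by −1, so neg: x^2 = 1.
Step 3. [x^2 = 1] √ both sides: 1 ≥ 0 gives two branches ⇒ sqrt: x = 1 or -1.

Answer: x ∈ {-1, 1}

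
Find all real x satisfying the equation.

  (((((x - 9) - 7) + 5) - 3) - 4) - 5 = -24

Step 1. [(((((x - 9) - 7) + 5) - 3) - 4) - 5 = -24] add 5: x sits inside (… - 5), so sub: ((((x - 9) - 7) + 5) - 3) - 4 = -19.
Step 2. [((((x - 9) - 7) + 5) - 3) - 4 = -19] -4 is outermost — add 4 both sides, so sub: (((x - 9) - 7) + 5) - 3 = -15.
Step 3. [(((x - 9) - 7) + 5) - 3 = -15] -3 is outermost — add 3 both sides. So sub: ((x - 9) - 7) + 5 = -12.
Step 4. [((x - 9) - 7) + 5 = -12] subtract 5: x sits inside (… + 5). So sub: (x - 9) - 7 = -17.
Step 5. [(x - 9) - 7 = -17] 7 comes off first (add 7), so sub: x - 9 = -10.
Step 6. [x - 9 = -10] peel the -9: add 9 from each side, so sub: x = -1.

Answer: x ∈ {-1}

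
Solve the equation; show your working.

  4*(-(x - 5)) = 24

Step 1. [4*(-(x - 5)) = 24] 4·(inner) — divide through by 4 ⇒ div: -(x - 5) = 6.
Step 2. [-(x - 5) = 6] leading − — multiply by −1. So neg: x - 5 = -6.
Step 3. [x - 5 = -6] the outer -5 inverts by adding 5, so sub: x = -1.

Answer: x ∈ {-1}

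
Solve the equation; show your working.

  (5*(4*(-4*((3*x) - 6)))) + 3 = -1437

Step 1. [(5*(4*(-4*((3*x) - 6)))) + 3 = -1437] +3 is outermost — subtract 3 both sides ⇒ sub: 5*(4*(-4*((3*x) - 6))) = -1440.
Step 2. [5*(4*(-4*((3*x) - 6))) = -1440] LHS = 5·(…); ÷5 both sides ⇒ div: 4*(-4*((3*x) - 6)) = -288.
Step 3. [4*(-4*((3*x) - 6)) = -288] divide by the outer 4. So div: -4*((3*x) - 6) = -72.
Step 4. [-4*((3*x) - 6) = -72] leading coefficient -4: divide by -4 ⇒ div: (3*x) - 6 = 18.
Step 5. [(3*x) - 6 = 18] 3 divides every term; factor it out ⇒ factor: x - 2 = 6.
Step 6. [x - 2 = 6] peel the -2: add 2 from each side, so sub: x = 8.

Answer: x ∈ {8}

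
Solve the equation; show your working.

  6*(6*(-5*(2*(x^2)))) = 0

Step 1. [6*(6*(-5*(2*(x^2)))) = 0] divide by the outer 6 ⇒ div: 6*(-5*(2*(x^2))) = 0.
Step 2. [6*(-5*(2*(x^2))) = 0] leading coefficient 6: divide by 6 ⇒ div: -5*(2*(x^2)) = 0.
Step 3. [-5*(2*(x^2)) = 0] -5 out front; divide by -5. So div: 2*(x^2) = 0.
Step 4. [2*(x^2) = 0] LHS = 2·(…); ÷2 both sides, so div: x^2 = 0.
Step 5. [x^2 = 0] LHS squared, RHS 0 ≥ 0: apply √ (±). So sqrt: x = 0.

Answer: x ∈ {0}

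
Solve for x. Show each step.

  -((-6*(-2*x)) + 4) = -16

Step 1. [-((-6*(-2*x)) + 4) = -16] LHS negated; negate both sides. So neg: (-6*(-2*x)) + 4 = 16.
Step 2. [(-6*(-2*x)) + 4 = 16] subtract 4: x sits inside (… + 4) ⇒ sub: -6*(-2*x) = 12.
Step 3. [-6*(-2*x) = 12] leading coefficient -6: divide by -6 ⇒ div: -2*x = -2.
Step 4. [-2*x = -2] divide by the outer -2. So div: x = 1.

Answer: x ∈ {1}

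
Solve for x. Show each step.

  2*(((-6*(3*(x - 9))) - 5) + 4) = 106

Step 1. [2*(((-6*(3*(x - 9))) - 5) + 4) = 106] divide by the outer 2 ⇒ div: ((-6*(3*(x - 9))) - 5) + 4 = 53.
Step 2. [((-6*(3*(x - 9))) - 5) + 4 = 53] +4 is outermost — subtract 4 both sides. So sub: (-6*(3*(x - 9))) - 5 = 49.
Step 3. [(-6*(3*(x - 9))) - 5 = 49] 5 comes off first (add 5). So sub: -6*(3*(x - 9)) = 54.
Step 4. [-6*(3*(x - 9)) = 54] LHS = -6·(…); ÷-6 both sides, so div: 3*(x - 9) = -9.
Step 5. [3*(x - 9) = -9] LHS = 3·(…); ÷3 both sides, so div: x - 9 = -3.
Step 6. [x - 9 = -3] -9 is outermost — add 9 both sides ⇒ sub: x = 6.

Answer: x ∈ {6}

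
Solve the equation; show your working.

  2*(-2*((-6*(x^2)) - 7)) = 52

Step 1. [2*(-2*((-6*(x^2)) - 7)) = 52] 2·(inner) — divide through by 2 ⇒ div: -2*((-6*(x^2)) - 7) = 26.
Step 2. [-2*((-6*(x^2)) - 7) = 26] -2 out front; divide by -2 ⇒ div: (-6*(x^2)) - 7 = -13.
Step 3. [(-6*(x^2)) - 7 = -13] peel the -7: add 7 from each side ⇒ sub: -6*(x^2) = -6.
Step 4. [-6*(x^2) = -6] -6·(inner) — divide through by -6. So div: x^2 = 1.
Step 5. [x^2 = 1] √ both sides: 1 ≥ 0 gives two branches ⇒ sqrt: x = 1 or -1.

Answer: x ∈ {-1, 1}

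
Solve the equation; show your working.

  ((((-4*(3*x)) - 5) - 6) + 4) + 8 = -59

Step 1. [((((-4*(3*x)) - 5) - 6) + 4) + 8 = -59] 8 comes off first (subtract 8) ⇒ sub: (((-4*(3*x)) - 5) - 6) + 4 = -67.
Step 2. [(((-4*(3*x)) - 5) - 6) + 4 = -67] 4 comes off first (subtract 4). So sub: ((-4*(3*x)) - 5) - 6 = -71.
Step 3. [((-4*(3*x)) - 5) - 6 = -71] 6 comes off first (add 6). So sub: (-4*(3*x)) - 5 = -65.
Step 4. [(-4*(3*x)) - 5 = -65] -5 is outermost — add 5 both sides ⇒ sub: -4*(3*x) = -60.
Step 5. [-4*(3*x) = -60] divide by the outer -4, so div: 3*x = 15.
Step 6. [3*x = 15] leading coefficient 3: divide by 3 ⇒ div: x = 5.

Answer: x ∈ {5}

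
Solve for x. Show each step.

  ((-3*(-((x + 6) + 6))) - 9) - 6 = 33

Step 1. [((-3*(-((x + 6) + 6))) - 9) - 6 = 33] add 6: x sits inside (… - 6) ⇒ sub: (-3*(-((x + 6) + 6))) - 9 = 39.
Step 2. [(-3*(-((x + 6) + 6))) - 9 = 39] -9 is outermost — add 9 both sides ⇒ sub: -3*(-((x + 6) + 6)) = 48.
Step 3. [-3*(-((x + 6) + 6)) = 48] divide by the outer -3, so div: -((x + 6) + 6) = -16.
Step 4. [-((x + 6) + 6) = -16] leading − — multiply by −1. So neg: (x + 6) + 6 = 16.
Step 5. [(x + 6) + 6 = 16] the outer +6 inverts by subtracting 6 ⇒ sub: x + 6 = 10.
Step 6. [x + 6 = 10] 6 comes off first (subtract 6), so sub: x = 4.

Answer: x ∈ {4}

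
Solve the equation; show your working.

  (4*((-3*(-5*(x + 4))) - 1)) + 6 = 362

Step 1. [(4*((-3*(-5*(x + 4))) - 1)) + 6 = 362] peel the +6: subtract 6 from each side. So sub: 4*((-3*(-5*(x + 4))) - 1) = 356.
Step 2. [4*((-3*(-5*(x + 4))) - 1) = 356] 4·(inner) — divide through by 4, so div: (-3*(-5*(x + 4))) - 1 = 89.
Step 3. [(-3*(-5*(x + 4))) - 1 = 89] -1 is outermost — add 1 both sides. So sub: -3*(-5*(x + 4)) = 90.
Step 4. [-3*(-5*(x + 4)) = 90] divide by the outer -3, so div: -5*(x + 4) = -30.
Step 5. [-5*(x + 4) = -30] leading coefficient -5: divide by -5 ⇒ div: x + 4 = 6.
Step 6. [x + 4 = 6] 4 comes off first (subtract 4). So sub: x = 2.

Answer: x ∈ {2}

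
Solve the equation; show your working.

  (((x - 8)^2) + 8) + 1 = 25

Step 1. [(((x - 8)^2) + 8) + 1 = 25] subtract 1: x sits inside (… + 1). So sub: ((x - 8)^2) + 8 = 24.
Step 2. [((x - 8)^2) + 8 = 24] 8 comes off first (subtract 8), so sub: (x - 8)^2 = 16.
Step 3. [(x - 8)^2 = 16] LHS squared, RHS 16 ≥ 0: apply √ (±), so sqrt: x - 8 = 4 or -4.
Step 4. [x - 8 = 4 or -4] add 8: x sits inside (… - 8), so sub: x = 12 or 4.

Answer: x ∈ {4, 12}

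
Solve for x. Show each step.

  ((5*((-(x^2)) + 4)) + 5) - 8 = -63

Step 1. [((5*((-(x^2)) + 4)) + 5) - 8 = -63] 8 comes off first (add 8) ⇒ sub: (5*((-(x^2)) + 4)) + 5 = -55.
Step 2. [(5*((-(x^2)) + 4)) + 5 = -55] 5 | LHS and 5 | -55: pull 5 out ⇒ factor: ((-(x^2)) + 4) + 1 = -11.
Step 3. [((-(x^2)) + 4) + 1 = -11] +1 is outermost — subtract 1 both sides, so sub: (-(x^2)) + 4 = -12.
Step 4. [(-(x^2)) + 4 = -12] subtract 4: x sits inside (… + 4) ⇒ sub: -(x^2) = -16.
Step 5. [-(x^2) = -16] flip signs both sides ⇒ neg: x^2 = 16.
Step 6. [x^2 = 16] √ both sides: 16 ≥ 0 gives two branches, so sqrt: x = 4 or -4.

Answer: x ∈ {-4, 4}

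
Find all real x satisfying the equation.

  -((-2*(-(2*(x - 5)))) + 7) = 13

Step 1. [-((-2*(-(2*(x - 5)))) + 7) = 13] flip signs both sides ⇒ neg: (-2*(-(2*(x - 5)))) + 7 = -13.
Step 2. [(-2*(-(2*(x - 5)))) + 7 = -13] the outer +7 inverts by subtracting 7, so sub: -2*(-(2*(x - 5))) = -20.
Step 3. [-2*(-(2*(x - 5))) = -20] -2 out front; divide by -2, so div: -(2*(x - 5)) = 10.
Step 4. [-(2*(x - 5)) = 10] flip signs both sides, so neg: 2*(x - 5) = -10.
Step 5. [2*(x - 5) = -10] 2 out front; divide by 2. So div: x - 5 = -5.
Step 6. [x - 5 = -5] 5 comes off first (add 5). So sub: x = 0.

Answer: x ∈ {0}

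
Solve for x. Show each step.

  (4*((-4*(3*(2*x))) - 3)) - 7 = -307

Step 1. [(4*((-4*(3*(2*x))) - 3)) - 7 = -307] -7 is outermost — add 7 both sides. So sub: 4*((-4*(3*(2*x))) - 3) = -300.
Step 2. [4*((-4*(3*(2*x))) - 3) = -300] LHS = 4·(…); ÷4 both sides, so div: (-4*(3*(2*x))) - 3 = -75.
Step 3. [(-4*(3*(2*x))) - 3 = -75] -3 is outermost — add 3 both sides. So sub: -4*(3*(2*x)) = -72.
Step 4. [-4*(3*(2*x)) = -72] divide by the outer -4. So div: 3*(2*x) = 18.
Step 5. [3*(2*x) = 18] LHS = 3·(…); ÷3 both sides, so div: 2*x = 6.
Step 6. [2*x = 6] 2 out front; divide by 2 ⇒ div: x = 3.

Answer: x ∈ {3}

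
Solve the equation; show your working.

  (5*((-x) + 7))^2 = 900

Step 1. [(5*((-x) + 7))^2 = 900] 900 ≥ 0, LHS is (·)² — take ±√. So sqrt: 5*((-x) + 7) = 30 or -30.
Step 2. [5*((-x) + 7) = 30 or -30] leading coefficient 5: divide by 5, so div: (-x) + 7 = 6 or -6.
Step 3. [(-x) + 7 = 6 or -6] peel the +7: subtract 7 from each side, so sub: -x = -1 or -13.
Step 4. [-x = -1 or -13] LHS negated; negate both sides, so neg: x = 1 or 13.

Answer: x ∈ {1, 13}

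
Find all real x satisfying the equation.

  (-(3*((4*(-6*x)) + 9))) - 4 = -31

Step 1. [(-(3*((4*(-6*x)) + 9))) - 4 = -31] add 4: x sits inside (… - 4). So sub: -(3*((4*(-6*x)) + 9)) = -27.
Step 2. [-(3*((4*(-6*x)) + 9)) = -27] LHS negated; negate both sides, so neg: 3*((4*(-6*x)) + 9) = 27.
Step 3. [3*((4*(-6*x)) + 9) = 27] divide by the outer 3. So div: (4*(-6*x)) + 9 = 9.
Step 4. [(4*(-6*x)) + 9 = 9] the outer +9 inverts by subtracting 9. So sub: 4*(-6*x) = 0.
Step 5. [4*(-6*x) = 0] 4 out front; divide by 4, so div: -6*x = 0.
Step 6. [-6*x = 0] divide by the outer -6. So div: x = 0.

Answer: x ∈ {0}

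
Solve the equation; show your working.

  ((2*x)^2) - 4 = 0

Step 1. [((2*x)^2) - 4 = 0] -4 is outermost — add 4 both sides, so sub: (2*x)^2 = 4.
Step 2. [(2*x)^2 = 4] 4 ≥ 0, LHS is (·)² — take ±√, so sqrt: 2*x = 2 or -2.
Step 3. [2*x = 2 or -2] 2 out front; divide by 2 ⇒ div: x = 1 or -1.

Answer: x ∈ {-1, 1}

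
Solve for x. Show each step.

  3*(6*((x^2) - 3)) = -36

Step 1. [3*(6*((x^2) - 3)) = -36] 3 out front; divide by 3 ⇒ div: 6*((x^2) - 3) = -12.
Step 2. [6*((x^2) - 3) = -12] leading coefficient 6: divide by 6, so div: (x^2) - 3 = -2.
Step 3. [(x^2) - 3 = -2] -3 is outermost — add 3 both sides. So sub: x^2 = 1.
Step 4. [x^2 = 1] √ both sides: 1 ≥ 0 gives two branches. So sqrt: x = 1 or -1.

Answer: x ∈ {-1, 1}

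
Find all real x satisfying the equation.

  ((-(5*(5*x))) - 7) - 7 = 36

Step 1. [((-(5*(5*x))) - 7) - 7 = 36] the outer -7 inverts by adding 7. So sub: (-(5*(5*x))) - 7 = 43.
Step 2. [(-(5*(5*x))) - 7 = 43] 7 comes off first (add 7). So sub: -(5*(5*x)) = 50.
Step 3. [-(5*(5*x)) = 50] LHS negated; negate both sides. So neg: 5*(5*x) = -50.
Step 4. [5*(5*x) = -50] LHS = 5·(…); ÷5 both sides. So div: 5*x = -10.
Step 5. [5*x = -10] 5·(inner) — divide through by 5 ⇒ div: x = -2.

Answer: x ∈ {-2}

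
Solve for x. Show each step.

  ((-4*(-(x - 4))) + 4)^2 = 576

Step 1. [((-4*(-(x - 4))) + 4)^2 = 576] LHS squared, RHS 576 ≥ 0: apply √ (±) ⇒ sqrt: (-4*(-(x - 4))) + 4 = 24 or -24.
Step 2. [(-4*(-(x - 4))) + 4 = 24 or -24] -4 divides every term; factor it out ⇒ factor: (-(x - 4)) - 1 = -6 or 6.
Step 3. [(-(x - 4)) - 1 = -6 or 6] the outer -1 inverts by adding 1 ⇒ sub: -(x - 4) = -5 or 7.
Step 4. [-(x - 4) = -5 or 7] LHS negated; negate both sides ⇒ neg: x - 4 = 5 or -7.
Step 5. [x - 4 = 5 or -7] the outer -4 inverts by adding 4 ⇒ sub: x = 9 or -3.

Answer: x ∈ {-3, 9}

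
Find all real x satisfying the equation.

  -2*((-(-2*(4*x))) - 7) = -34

Step 1. [-2*((-(-2*(4*x))) - 7) = -34] -2·(inner) — divide through by -2 ⇒ div: (-(-2*(4*x))) - 7 = 17.
Step 2. [(-(-2*(4*x))) - 7 = 17] add 7: x sits inside (… - 7). So sub: -(-2*(4*x)) = 24.
Step 3. [-(-2*(4*x)) = 24] leading − — multiply by −1 ⇒ neg: -2*(4*x) = -24.
Step 4. [-2*(4*x) = -24] leading coefficient -2: divide by -2, so div: 4*x = 12.
Step 5. [4*x = 12] 4 out front; divide by 4. So div: x = 3.

Answer: x ∈ {3}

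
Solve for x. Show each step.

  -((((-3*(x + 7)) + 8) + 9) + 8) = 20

Step 1. [-((((-3*(x + 7)) + 8) + 9) + 8) = 20] leading − — multiply by −1 ⇒ neg: (((-3*(x + 7)) + 8) + 9) + 8 = -20.
Step 2. [(((-3*(x + 7)) + 8) + 9) + 8 = -20] peel the +8: subtract 8 from each side. So sub: ((-3*(x + 7)) + 8) + 9 = -28.
Step 3. [((-3*(x + 7)) + 8) + 9 = -28] subtract 9: x sits inside (… + 9). So sub: (-3*(x + 7)) + 8 = -37.
Step 4. [(-3*(x + 7)) + 8 = -37] peel the +8: subtract 8 from each side, so sub: -3*(x + 7) = -45.
Step 5. [-3*(x + 7) = -45] LHS = -3·(…); ÷-3 both sides. So div: x + 7 = 15.
Step 6. [x + 7 = 15] +7 is outermost — subtract 7 both sides, so sub: x = 8.

Answer: x ∈ {8}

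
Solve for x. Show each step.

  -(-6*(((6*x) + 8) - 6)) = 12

Step 1. [-(-6*(((6*x) + 8) - 6)) = 12] leading − — multiply by −1. So neg: -6*(((6*x) + 8) - 6) = -12.
Step 2. [-6*(((6*x) + 8) - 6) = -12] divide by the outer -6. So div: ((6*x) + 8) - 6 = 2.
Step 3. [((6*x) + 8) - 6 = 2] -6 is outermost — add 6 both sides. So sub: (6*x) + 8 = 8.
Step 4. [(6*x) + 8 = 8] peel the +8: subtract 8 from each side ⇒ sub: 6*x = 0.
Step 5. [6*x = 0] divide by the outer 6 ⇒ div: x = 0.

Answer: x ∈ {0}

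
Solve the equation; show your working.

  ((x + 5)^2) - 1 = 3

Step 1. [((x + 5)^2) - 1 = 3] -1 is outermost — add 1 both sides, so sub: (x + 5)^2 = 4.
Step 2. [(x + 5)^2 = 4] √ both sides: 4 ≥ 0 gives two branches, so sqrt: x + 5 = 2 or -2.
Step 3. [x + 5 = 2 or -2] peel the +5: subtract 5 from each side ⇒ sub: x = -3 or -7.

Answer: x ∈ {-7, -3}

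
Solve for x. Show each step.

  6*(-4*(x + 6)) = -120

Step 1. [6*(-4*(x + 6)) = -120] LHS = 6·(…); ÷6 both sides, so div: -4*(x + 6) = -20.
Step 2. [-4*(x + 6) = -20] divide by the outer -4 ⇒ div: x + 6 = 5.
Step 3. [x + 6 = 5] the outer +6 inverts by subtracting 6 ⇒ sub: x = -1.

Answer: x ∈ {-1}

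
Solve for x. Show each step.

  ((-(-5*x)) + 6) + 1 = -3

Step 1. [((-(-5*x)) + 6) + 1 = -3] peel the +1: subtract 1 from each side, so sub: (-(-5*x)) + 6 = -4.
Step 2. [(-(-5*x)) + 6 = -4] the outer +6 inverts by subtracting 6 ⇒ sub: -(-5*x) = -10.
Step 3. [-(-5*x) = -10] flip signs both sides, so neg: -5*x = 10.
Step 4. [-5*x = 10] -5 out front; divide by -5. So div: x = -2.

Answer: x ∈ {-2}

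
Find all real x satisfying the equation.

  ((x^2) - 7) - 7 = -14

Step 1. [((x^2) - 7) - 7 = -14] add 7: x sits inside (… - 7). So sub: (x^2) - 7 = -7.
Step 2. [(x^2) - 7 = -7] 7 comes off first (add 7) ⇒ sub: x^2 = 0.
Step 3. [x^2 = 0] LHS squared, RHS 0 ≥ 0: apply √ (±), so sqrt: x = 0.

Answer: x ∈ {0}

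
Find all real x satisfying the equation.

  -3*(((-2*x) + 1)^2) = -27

Step 1. [-3*(((-2*x) + 1)^2) = -27] leading coefficient -3: divide by -3, so div: ((-2*x) + 1)^2 = 9.
Step 2. [((-2*x) + 1)^2 = 9] √ both sides: 9 ≥ 0 gives two branches ⇒ sqrt: (-2*x) + 1 = 3 or -3.
Step 3. [(-2*x) + 1 = 3 or -3] subtract 1: x sits inside (… + 1) ⇒ sub: -2*x = 2 or -4.
Step 4. [-2*x = 2 or -4] -2 out front; divide by -2. So div: x = -1 or 2.

Answer: x ∈ {-1, 2}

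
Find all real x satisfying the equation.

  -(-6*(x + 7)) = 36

Step 1. [-(-6*(x + 7)) = 36] leading − — multiply by −1, so neg: -6*(x + 7) = -36.
Step 2. [-6*(x + 7) = -36] LHS = -6·(…); ÷-6 both sides ⇒ div: x + 7 = 6.
Step 3. [x + 7 = 6] peel the +7: subtract 7 from each side. So sub: x = -1.

Answer: x ∈ {-1}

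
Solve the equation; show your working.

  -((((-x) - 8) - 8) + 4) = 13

Step 1. [-((((-x) - 8) - 8) + 4) = 13] leading − — multiply by −1 ⇒ neg: (((-x) - 8) - 8) + 4 = -13.
Step 2. [(((-x) - 8) - 8) + 4 = -13] subtract 4: x sits inside (… + 4). So sub: ((-x) - 8) - 8 = -17.
Step 3. [((-x) - 8) - 8 = -17] the outer -8 inverts by adding 8. So sub: (-x) - 8 = -9.
Step 4. [(-x) - 8 = -9] 8 comes off first (add 8) ⇒ sub: -x = -1.
Step 5. [-x = -1] flip signs both sides. So neg: x = 1.

Answer: x ∈ {1}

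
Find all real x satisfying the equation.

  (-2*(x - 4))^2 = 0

Step 1. [(-2*(x - 4))^2 = 0] 0 ≥ 0, LHS is (·)² — take ±√, so sqrt: -2*(x - 4) = 0.
Step 2. [-2*(x - 4) = 0] -2·(inner) — divide through by -2, so div: x - 4 = 0.
Step 3. [x - 4 = 0] add 4: x sits inside (… - 4). So sub: x = 4.

Answer: x ∈ {4}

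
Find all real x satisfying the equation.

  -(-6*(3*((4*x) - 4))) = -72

Step 1. [-(-6*(3*((4*x) - 4))) = -72] LHS negated; negate both sides ⇒ neg: -6*(3*((4*x) - 4)) = 72.
Step 2. [-6*(3*((4*x) - 4)) = 72] divide by the outer -6 ⇒ div: 3*((4*x) - 4) = -12.
Step 3. [3*((4*x) - 4) = -12] 3 out front; divide by 3 ⇒ div: (4*x) - 4 = -4.
Step 4. [(4*x) - 4 = -4] 4 comes off first (add 4), so sub: 4*x = 0.
Step 5. [4*x = 0] 4 out front; divide by 4, so div: x = 0.

Answer: x ∈ {0}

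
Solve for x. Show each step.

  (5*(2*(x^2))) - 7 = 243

Step 1. [(5*(2*(x^2))) - 7 = 243] peel the -7: add 7 from each side, so sub: 5*(2*(x^2)) = 250.
Step 2. [5*(2*(x^2)) = 250] 5 out front; divide by 5. So div: 2*(x^2) = 50.
Step 3. [2*(x^2) = 50] 2·(inner) — divide through by 2, so div: x^2 = 25.
Step 4. [x^2 = 25] √ both sides: 25 ≥ 0 gives two branches. So sqrt: x = 5 or -5.

Answer: x ∈ {-5, 5}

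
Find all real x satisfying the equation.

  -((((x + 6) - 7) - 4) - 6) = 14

Step 1. [-((((x + 6) - 7) - 4) - 6) = 14] LHS negated; negate both sides, so neg: (((x + 6) - 7) - 4) - 6 = -14.
Step 2. [(((x + 6) - 7) - 4) - 6 = -14] add 6: x sits inside (… - 6), so sub: ((x + 6) - 7) - 4 = -8.
Step 3. [((x + 6) - 7) - 4 = -8] -4 is outermost — add 4 both sides, so sub: (x + 6) - 7 = -4.
Step 4. [(x + 6) - 7 = -4] peel the -7: add 7 from each side, so sub: x + 6 = 3.
Step 5. [x + 6 = 3] 6 comes off first (subtract 6), so sub: x = -3.

Answer: x ∈ {-3}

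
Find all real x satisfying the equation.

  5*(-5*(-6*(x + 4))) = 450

Step 1. [5*(-5*(-6*(x + 4))) = 450] divide by the outer 5 ⇒ div: -5*(-6*(x + 4)) = 90.
Step 2. [-5*(-6*(x + 4)) = 90] divide by the outer -5, so div: -6*(x + 4) = -18.
Step 3. [-6*(x + 4) = -18] leading coefficient -6: divide by -6 ⇒ div: x + 4 = 3.
Step 4. [x + 4 = 3] 4 comes off first (subtract 4), so sub: x = -1.

Answer: x ∈ {-1}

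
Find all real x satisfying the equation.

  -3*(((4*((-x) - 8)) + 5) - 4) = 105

Step 1. [-3*(((4*((-x) - 8)) + 5) - 4) = 105] divide by the outer -3. So div: ((4*((-x) - 8)) + 5) - 4 = -35.
Step 2. [((4*((-x) - 8)) + 5) - 4 = -35] add 4: x sits inside (… - 4), so sub: (4*((-x) - 8)) + 5 = -31.
Step 3. [(4*((-x) - 8)) + 5 = -31] the outer +5 inverts by subtracting 5 ⇒ sub: 4*((-x) - 8) = -36.
Step 4. [4*((-x) - 8) = -36] 4·(inner) — divide through by 4, so div: (-x) - 8 = -9.
Step 5. [(-x) - 8 = -9] 8 comes off first (add 8) ⇒ sub: -x = -1.
Step 6. [-x = -1] flip signs both sides. So neg: x = 1.

Answer: x ∈ {1}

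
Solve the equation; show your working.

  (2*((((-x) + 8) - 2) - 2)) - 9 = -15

Step 1. [(2*((((-x) + 8) - 2) - 2)) - 9 = -15] add 9: x sits inside (… - 9). So sub: 2*((((-x) + 8) - 2) - 2) = -6.
Step 2. [2*((((-x) + 8) - 2) - 2) = -6] 2·(inner) — divide through by 2. So div: (((-x) + 8) - 2) - 2 = -3.
Step 3. [(((-x) + 8) - 2) - 2 = -3] the outer -2 inverts by adding 2, so sub: ((-x) + 8) - 2 = -1.
Step 4. [((-x) + 8) - 2 = -1] the outer -2 inverts by adding 2, so sub: (-x) + 8 = 1.
Step 5. [(-x) + 8 = 1] +8 is outermost — subtract 8 both sides ⇒ sub: -x = -7.
Step 6. [-x = -7] flip signs both sides. So neg: x = 7.

Answer: x ∈ {7}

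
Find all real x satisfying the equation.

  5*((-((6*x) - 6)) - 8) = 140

Step 1. [5*((-((6*x) - 6)) - 8) = 140] 5·(inner) — divide through by 5 ⇒ div: (-((6*x) - 6)) - 8 = 28.
Step 2. [(-((6*x) - 6)) - 8 = 28] the outer -8 inverts by adding 8 ⇒ sub: -((6*x) - 6) = 36.
Step 3. [-((6*x) - 6) = 36] flip signs both sides ⇒ neg: (6*x) - 6 = -36.
Step 4. [(6*x) - 6 = -36] common factor 6 (LHS and -36) — divide through, so factor: x - 1 = -6.
Step 5. [x - 1 = -6] the outer -1 inverts by adding 1. So sub: x = -5.

Answer: x ∈ {-5}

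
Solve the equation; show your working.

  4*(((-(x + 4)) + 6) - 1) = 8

Step 1. [4*(((-(x + 4)) + 6) - 1) = 8] 4 out front; divide by 4, so div: ((-(x + 4)) + 6) - 1 = 2.
Step 2. [((-(x + 4)) + 6) - 1 = 2] peel the -1: add 1 from each side ⇒ sub: (-(x + 4)) + 6 = 3.
Step 3. [(-(x + 4)) + 6 = 3] +6 is outermost — subtract 6 both sides, so sub: -(x + 4) = -3.
Step 4. [-(x + 4) = -3] LHS negated; negate both sides, so neg: x + 4 = 3.
Step 5. [x + 4 = 3] 4 comes off first (subtract 4), so sub: x = -1.

Answer: x ∈ {-1}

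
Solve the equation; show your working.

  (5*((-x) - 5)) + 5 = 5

Step 1. [(5*((-x) - 5)) + 5 = 5] subtract 5: x sits inside (… + 5). So sub: 5*((-x) - 5) = 0.
Step 2. [5*((-x) - 5) = 0] divide by the outer 5 ⇒ div: (-x) - 5 = 0.
Step 3. [(-x) - 5 = 0] -5 is outermost — add 5 both sides, so sub: -x = 5.
Step 4. [-x = 5] LHS negated; negate both sides ⇒ neg: x = -5.

Answer: x ∈ {-5}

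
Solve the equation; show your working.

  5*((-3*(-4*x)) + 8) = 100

Step 1. [5*((-3*(-4*x)) + 8) = 100] 5 out front; divide by 5. So div: (-3*(-4*x)) + 8 = 20.
Step 2. [(-3*(-4*x)) + 8 = 20] subtract 8: x sits inside (… + 8), so sub: -3*(-4*x) = 12.
Step 3. [-3*(-4*x) = 12] -3 out front; divide by -3 ⇒ div: -4*x = -4.
Step 4. [-4*x = -4] LHS = -4·(…); ÷-4 both sides ⇒ div: x = 1.

Answer: x ∈ {1}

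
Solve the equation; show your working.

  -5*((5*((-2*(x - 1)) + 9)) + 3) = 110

Step 1. [-5*((5*((-2*(x - 1)) + 9)) + 3) = 110] LHS = -5·(…); ÷-5 both sides. So div: (5*((-2*(x - 1)) + 9)) + 3 = -22.
Step 2. [(5*((-2*(x - 1)) + 9)) + 3 = -22] peel the +3: subtract 3 from each side. So sub: 5*((-2*(x - 1)) + 9) = -25.
Step 3. [5*((-2*(x - 1)) + 9) = -25] leading coefficient 5: divide by 5 ⇒ div: (-2*(x - 1)) + 9 = -5.
Step 4. [(-2*(x - 1)) + 9 = -5] +9 is outermost — subtract 9 both sides. So sub: -2*(x - 1) = -14.
Step 5. [-2*(x - 1) = -14] -2 out front; divide by -2. So div: x - 1 = 7.
Step 6. [x - 1 = 7] -1 is outermost — add 1 both sides, so sub: x = 8.

Answer: x ∈ {8}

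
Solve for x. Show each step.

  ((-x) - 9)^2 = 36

Step 1. [((-x) - 9)^2 = 36] LHS squared, RHS 36 ≥ 0: apply √ (±), so sqrt: (-x) - 9 = 6 or -6.
Step 2. [(-x) - 9 = 6 or -6] peel the -9: add 9 from each side, so sub: -x = 15 or 3.
Step 3. [-x = 15 or 3] LHS negated; negate both sides. So neg: x = -15 or -3.

Answer: x ∈ {-15, -3}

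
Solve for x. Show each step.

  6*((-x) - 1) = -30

Step 1. [6*((-x) - 1) = -30] divide by the outer 6, so div: (-x) - 1 = -5.
Step 2. [(-x) - 1 = -5] -1 is outermost — add 1 both sides ⇒ sub: -x = -4.
Step 3. [-x = -4] flip signs both sides ⇒ neg: x = 4.

Answer: x ∈ {4}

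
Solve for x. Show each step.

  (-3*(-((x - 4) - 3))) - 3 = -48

Step 1. [(-3*(-((x - 4) - 3))) - 3 = -48] the outer -3 inverts by adding 3, so sub: -3*(-((x - 4) - 3)) = -45.
Step 2. [-3*(-((x - 4) - 3)) = -45] LHS = -3·(…); ÷-3 both sides. So div: -((x - 4) - 3) = 15.
Step 3. [-((x - 4) - 3) = 15] leading − — multiply by −1, so neg: (x - 4) - 3 = -15.
Step 4. [(x - 4) - 3 = -15] -3 is outermost — add 3 both sides ⇒ sub: x - 4 = -12.
Step 5. [x - 4 = -12] the outer -4 inverts by adding 4. So sub: x = -8.

Answer: x ∈ {-8}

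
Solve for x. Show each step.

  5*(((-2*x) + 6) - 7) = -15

Step 1. [5*(((-2*x) + 6) - 7) = -15] LHS = 5·(…); ÷5 both sides. So div: ((-2*x) + 6) - 7 = -3.
Step 2. [((-2*x) + 6) - 7 = -3] -7 is outermost — add 7 both sides. So sub: (-2*x) + 6 = 4.
Step 3. [(-2*x) + 6 = 4] 6 comes off first (subtract 6). So sub: -2*x = -2.
Step 4. [-2*x = -2] divide by the outer -2. So div: x = 1.

Answer: x ∈ {1}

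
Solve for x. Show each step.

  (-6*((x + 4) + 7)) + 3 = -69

Step 1. [(-6*((x + 4) + 7)) + 3 = -69] 3 comes off first (subtract 3) ⇒ sub: -6*((x + 4) + 7) = -72.
Step 2. [-6*((x + 4) + 7) = -72] LHS = -6·(…); ÷-6 both sides ⇒ div: (x + 4) + 7 = 12.
Step 3. [(x + 4) + 7 = 12] 7 comes off first (subtract 7), so sub: x + 4 = 5.
Step 4. [x + 4 = 5] the outer +4 inverts by subtracting 4 ⇒ sub: x = 1.

Answer: x ∈ {1}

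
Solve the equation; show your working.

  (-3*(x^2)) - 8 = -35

Step 1. [(-3*(x^2)) - 8 = -35] 8 comes off first (add 8), so sub: -3*(x^2) = -27.
Step 2. [-3*(x^2) = -27] -3·(inner) — divide through by -3, so div: x^2 = 9.
Step 3. [x^2 = 9] LHS squared, RHS 9 ≥ 0: apply √ (±). So sqrt: x = 3 or -3.

Answer: x ∈ {-3, 3}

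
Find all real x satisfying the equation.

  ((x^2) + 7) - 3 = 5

Step 1. [((x^2) + 7) - 3 = 5] the outer -3 inverts by adding 3, so sub: (x^2) + 7 = 8.
Step 2. [(x^2) + 7 = 8] +7 is outermost — subtract 7 both sides, so sub: x^2 = 1.
Step 3. [x^2 = 1] √ both sides: 1 ≥ 0 gives two branches, so sqrt: x = 1 or -1.

Answer: x ∈ {-1, 1}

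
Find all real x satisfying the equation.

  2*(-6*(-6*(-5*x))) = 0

Step 1. [2*(-6*(-6*(-5*x))) = 0] 2·(inner) — divide through by 2, so div: -6*(-6*(-5*x)) = 0.
Step 2. [-6*(-6*(-5*x)) = 0] -6 out front; divide by -6 ⇒ div: -6*(-5*x) = 0.
Step 3. [-6*(-5*x) = 0] -6·(inner) — divide through by -6. So div: -5*x = 0.
Step 4. [-5*x = 0] leading coefficient -5: divide by -5 ⇒ div: x = 0.

Answer: x ∈ {0}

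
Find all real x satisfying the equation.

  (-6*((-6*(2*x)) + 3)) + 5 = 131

Step 1. [(-6*((-6*(2*x)) + 3)) + 5 = 131] the outer +5 inverts by subtracting 5. So sub: -6*((-6*(2*x)) + 3) = 126.
Step 2. [-6*((-6*(2*x)) + 3) = 126] -6·(inner) — divide through by -6 ⇒ div: (-6*(2*x)) + 3 = -21.
Step 3. [(-6*(2*x)) + 3 = -21] subtract 3: x sits inside (… + 3) ⇒ sub: -6*(2*x) = -24.
Step 4. [-6*(2*x) = -24] divide by the outer -6, so div: 2*x = 4.
Step 5. [2*x = 4] 2·(inner) — divide through by 2 ⇒ div: x = 2.

Answer: x ∈ {2}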